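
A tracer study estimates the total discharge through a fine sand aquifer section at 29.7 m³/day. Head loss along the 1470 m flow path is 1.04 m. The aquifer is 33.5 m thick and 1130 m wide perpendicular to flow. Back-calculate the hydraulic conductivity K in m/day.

1.11

Cross-sectional area A = 1130 × 33.5 = 37855 m².
Hydraulic gradient i = Δh / L = 1.04 / 1470 = 0.0007075.
From Q = K·A·i, K = Q / (A·i) = 29.7 / (37855 × 0.0007075) = 1.109 m/day.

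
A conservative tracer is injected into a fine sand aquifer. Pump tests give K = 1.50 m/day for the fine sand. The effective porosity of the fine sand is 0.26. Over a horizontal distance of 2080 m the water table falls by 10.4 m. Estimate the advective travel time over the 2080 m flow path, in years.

Hydraulic gradient i = Δh / L = 10.4 / 2080 = 0.005000.
Darcy flux q = K · i = 1.500 × 0.005000 = 0.007500 m/day.
Seepage velocity v = q / n_e = 0.007500 / 0.26 = 0.02885 m/day.
Travel time t = L / v = 2080 / 0.02885 = 72107 days = 197.4 years.

197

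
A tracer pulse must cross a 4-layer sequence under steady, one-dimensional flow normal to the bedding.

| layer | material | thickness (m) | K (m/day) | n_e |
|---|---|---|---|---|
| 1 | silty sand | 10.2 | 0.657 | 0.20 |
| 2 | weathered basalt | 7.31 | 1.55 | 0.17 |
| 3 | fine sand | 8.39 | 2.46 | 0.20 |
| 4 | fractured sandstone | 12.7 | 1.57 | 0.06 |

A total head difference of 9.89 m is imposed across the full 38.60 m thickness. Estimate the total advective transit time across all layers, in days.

With flow normal to the layers, continuity requires the same specific discharge q through every layer.
Σ(b_i/K_i) = 10.2/0.657 + 7.31/1.55 + 8.39/2.46 + 12.7/1.57 = 31.74 d.
q = Δh / Σ(b_i/K_i) = 9.89 / 31.74 = 0.3116 m/day.
In each layer the seepage velocity is v_i = q/n_i, so the layer transit time is t_i = b_i·n_i / q:
  layer 1 (silty sand): t_1 = 10.2 × 0.20 / 0.3116 = 6.547 d
  layer 2 (weathered basalt): t_2 = 7.31 × 0.17 / 0.3116 = 3.988 d
  layer 3 (fine sand): t_3 = 8.39 × 0.20 / 0.3116 = 5.385 d
  layer 4 (fractured sandstone): t_4 = 12.7 × 0.06 / 0.3116 = 2.446 d
Total t = Σ t_i = 18.37 days.

18.4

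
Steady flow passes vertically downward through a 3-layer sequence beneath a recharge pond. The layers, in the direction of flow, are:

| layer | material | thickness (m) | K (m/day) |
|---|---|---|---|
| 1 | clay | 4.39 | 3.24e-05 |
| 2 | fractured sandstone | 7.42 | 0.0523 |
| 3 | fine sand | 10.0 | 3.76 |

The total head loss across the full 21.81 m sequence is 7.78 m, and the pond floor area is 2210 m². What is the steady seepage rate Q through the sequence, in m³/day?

0.127

Flow is perpendicular to layering, so the layers act in series and the equivalent K is the thickness-weighted harmonic mean.
Total thickness L = 4.39 + 7.42 + 10.0 = 21.81 m.
Σ(b_i/K_i) = 4.39/3.24e-05 + 7.42/0.0523 + 10.0/3.76 = 1.356e+05 d.
K_eq = L / Σ(b_i/K_i) = 21.81 / 1.356e+05 = 0.0001608 m/day.
Q = K_eq · A · (Δh/L) = 0.0001608 × 2210 × (7.78/21.81) = 0.1268 m³/day.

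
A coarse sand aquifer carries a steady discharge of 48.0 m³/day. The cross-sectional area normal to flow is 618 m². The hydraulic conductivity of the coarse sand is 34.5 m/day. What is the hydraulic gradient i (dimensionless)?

From Q = K·A·i, i = Q / (K·A) = 48.0 / (34.50 × 618.0) = 0.002251.

0.00225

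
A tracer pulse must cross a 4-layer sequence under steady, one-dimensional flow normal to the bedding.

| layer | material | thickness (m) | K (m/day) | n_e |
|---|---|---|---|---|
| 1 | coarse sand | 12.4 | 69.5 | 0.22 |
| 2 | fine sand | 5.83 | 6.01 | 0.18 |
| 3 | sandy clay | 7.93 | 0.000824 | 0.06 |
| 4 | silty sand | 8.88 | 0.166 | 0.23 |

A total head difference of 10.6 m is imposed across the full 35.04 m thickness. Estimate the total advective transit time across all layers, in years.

15.7

With flow normal to the layers, continuity requires the same specific discharge q through every layer.
Σ(b_i/K_i) = 12.4/69.5 + 5.83/6.01 + 7.93/0.000824 + 8.88/0.166 = 9678 d.
q = Δh / Σ(b_i/K_i) = 10.6 / 9678 = 0.001095 m/day.
In each layer the seepage velocity is v_i = q/n_i, so the layer transit time is t_i = b_i·n_i / q:
  layer 1 (coarse sand): t_1 = 12.4 × 0.22 / 0.001095 = 2491 d
  layer 2 (fine sand): t_2 = 5.83 × 0.18 / 0.001095 = 958.2 d
  layer 3 (sandy clay): t_3 = 7.93 × 0.06 / 0.001095 = 434.4 d
  layer 4 (silty sand): t_4 = 8.88 × 0.23 / 0.001095 = 1865 d
Total t = Σ t_i = 5748 days = 15.74 years.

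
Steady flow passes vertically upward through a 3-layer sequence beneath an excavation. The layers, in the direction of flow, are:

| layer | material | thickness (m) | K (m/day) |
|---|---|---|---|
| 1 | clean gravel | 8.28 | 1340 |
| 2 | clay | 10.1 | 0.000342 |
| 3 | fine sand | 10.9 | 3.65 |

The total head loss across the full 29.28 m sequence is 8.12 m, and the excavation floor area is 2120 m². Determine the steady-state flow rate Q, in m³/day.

0.583

Flow is perpendicular to layering, so the layers act in series and the equivalent K is the thickness-weighted harmonic mean.
Total thickness L = 8.28 + 10.1 + 10.9 = 29.28 m.
Σ(b_i/K_i) = 8.28/1340 + 10.1/0.000342 + 10.9/3.65 = 29535 d.
K_eq = L / Σ(b_i/K_i) = 29.28 / 29535 = 0.0009914 m/day.
Q = K_eq · A · (Δh/L) = 0.0009914 × 2120 × (8.12/29.28) = 0.5828 m³/day.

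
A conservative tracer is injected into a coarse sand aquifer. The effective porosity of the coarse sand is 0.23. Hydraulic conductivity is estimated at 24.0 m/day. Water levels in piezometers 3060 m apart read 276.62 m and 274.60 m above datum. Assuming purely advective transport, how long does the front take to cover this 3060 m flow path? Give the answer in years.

122

Hydraulic gradient i = (276.62 − 274.60) / 3060 = 2.02 / 3060 = 0.0006601.
Darcy flux q = K · i = 24.00 × 0.0006601 = 0.01584 m/day.
Seepage velocity v = q / n_e = 0.01584 / 0.23 = 0.06888 m/day.
Travel time t = L / v = 3060 / 0.06888 = 44423 days = 121.6 years.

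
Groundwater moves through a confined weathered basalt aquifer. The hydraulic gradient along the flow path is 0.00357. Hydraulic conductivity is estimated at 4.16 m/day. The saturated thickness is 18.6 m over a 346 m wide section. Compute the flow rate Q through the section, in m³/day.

95.6

Cross-sectional area A = 346 × 18.6 = 6436 m².
Hydraulic gradient i = 0.00357.
Darcy's law: Q = K · A · i = 4.160 × 6436 × 0.003570 = 95.58 m³/day.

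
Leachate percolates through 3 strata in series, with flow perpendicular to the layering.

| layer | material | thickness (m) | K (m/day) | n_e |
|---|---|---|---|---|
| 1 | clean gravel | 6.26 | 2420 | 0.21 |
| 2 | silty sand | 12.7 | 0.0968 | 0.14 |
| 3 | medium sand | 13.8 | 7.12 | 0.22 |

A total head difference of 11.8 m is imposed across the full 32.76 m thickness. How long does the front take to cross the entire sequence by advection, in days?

With flow normal to the layers, continuity requires the same specific discharge q through every layer.
Σ(b_i/K_i) = 6.26/2420 + 12.7/0.0968 + 13.8/7.12 = 133.1 d.
q = Δh / Σ(b_i/K_i) = 11.8 / 133.1 = 0.08863 m/day.
In each layer the seepage velocity is v_i = q/n_i, so the layer transit time is t_i = b_i·n_i / q:
  layer 1 (clean gravel): t_1 = 6.26 × 0.21 / 0.08863 = 14.83 d
  layer 2 (silty sand): t_2 = 12.7 × 0.14 / 0.08863 = 20.06 d
  layer 3 (medium sand): t_3 = 13.8 × 0.22 / 0.08863 = 34.26 d
Total t = Σ t_i = 69.15 days.

69.1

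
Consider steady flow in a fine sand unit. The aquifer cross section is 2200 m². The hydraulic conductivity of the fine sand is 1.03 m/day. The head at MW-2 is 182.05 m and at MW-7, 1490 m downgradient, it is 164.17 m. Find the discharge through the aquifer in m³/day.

27.2

Hydraulic gradient i = (182.05 − 164.17) / 1490 = 17.88 / 1490 = 0.01200.
Darcy's law: Q = K · A · i = 1.030 × 2200 × 0.01200 = 27.19 m³/day.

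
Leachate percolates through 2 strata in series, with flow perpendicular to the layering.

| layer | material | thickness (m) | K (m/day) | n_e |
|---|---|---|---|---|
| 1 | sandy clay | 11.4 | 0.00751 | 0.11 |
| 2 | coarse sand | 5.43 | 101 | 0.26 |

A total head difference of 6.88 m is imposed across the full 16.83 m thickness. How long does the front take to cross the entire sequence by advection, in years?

With flow normal to the layers, continuity requires the same specific discharge q through every layer.
Σ(b_i/K_i) = 11.4/0.00751 + 5.43/101 = 1518 d.
q = Δh / Σ(b_i/K_i) = 6.88 / 1518 = 0.004532 m/day.
In each layer the seepage velocity is v_i = q/n_i, so the layer transit time is t_i = b_i·n_i / q:
  layer 1 (sandy clay): t_1 = 11.4 × 0.11 / 0.004532 = 276.7 d
  layer 2 (coarse sand): t_2 = 5.43 × 0.26 / 0.004532 = 311.5 d
Total t = Σ t_i = 588.2 days = 1.610 years.

1.61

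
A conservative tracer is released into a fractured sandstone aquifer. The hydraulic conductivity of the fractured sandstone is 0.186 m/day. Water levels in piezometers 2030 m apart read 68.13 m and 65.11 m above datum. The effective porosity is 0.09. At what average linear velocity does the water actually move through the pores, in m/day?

0.00307

Hydraulic gradient i = (68.13 − 65.11) / 2030 = 3.02 / 2030 = 0.001488.
Darcy flux q = K · i = 0.1860 × 0.001488 = 0.0002767 m/day.
Seepage velocity v = q / n_e = 0.0002767 / 0.09 = 0.003075 m/day.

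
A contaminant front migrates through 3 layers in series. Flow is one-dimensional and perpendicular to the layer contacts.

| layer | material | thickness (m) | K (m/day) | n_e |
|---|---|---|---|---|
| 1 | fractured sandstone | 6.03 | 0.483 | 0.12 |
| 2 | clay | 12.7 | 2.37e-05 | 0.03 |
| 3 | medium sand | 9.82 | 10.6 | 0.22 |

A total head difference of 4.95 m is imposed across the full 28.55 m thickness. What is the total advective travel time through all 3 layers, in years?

With flow normal to the layers, continuity requires the same specific discharge q through every layer.
Σ(b_i/K_i) = 6.03/0.483 + 12.7/2.37e-05 + 9.82/10.6 = 5.359e+05 d.
q = Δh / Σ(b_i/K_i) = 4.95 / 5.359e+05 = 9.237e-06 m/day.
In each layer the seepage velocity is v_i = q/n_i, so the layer transit time is t_i = b_i·n_i / q:
  layer 1 (fractured sandstone): t_1 = 6.03 × 0.12 / 9.237e-06 = 78336 d
  layer 2 (clay): t_2 = 12.7 × 0.03 / 9.237e-06 = 41246 d
  layer 3 (medium sand): t_3 = 9.82 × 0.22 / 9.237e-06 = 2.339e+05 d
Total t = Σ t_i = 3.535e+05 days = 967.7 years.

968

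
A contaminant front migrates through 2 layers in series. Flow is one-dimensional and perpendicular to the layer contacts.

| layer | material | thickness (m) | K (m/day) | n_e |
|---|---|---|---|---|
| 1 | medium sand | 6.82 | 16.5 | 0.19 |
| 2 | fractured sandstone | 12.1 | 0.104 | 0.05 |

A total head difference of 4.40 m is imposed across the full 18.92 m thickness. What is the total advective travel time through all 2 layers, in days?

With flow normal to the layers, continuity requires the same specific discharge q through every layer.
Σ(b_i/K_i) = 6.82/16.5 + 12.1/0.104 = 116.8 d.
q = Δh / Σ(b_i/K_i) = 4.40 / 116.8 = 0.03768 m/day.
In each layer the seepage velocity is v_i = q/n_i, so the layer transit time is t_i = b_i·n_i / q:
  layer 1 (medium sand): t_1 = 6.82 × 0.19 / 0.03768 = 34.39 d
  layer 2 (fractured sandstone): t_2 = 12.1 × 0.05 / 0.03768 = 16.05 d
Total t = Σ t_i = 50.44 days.

50.4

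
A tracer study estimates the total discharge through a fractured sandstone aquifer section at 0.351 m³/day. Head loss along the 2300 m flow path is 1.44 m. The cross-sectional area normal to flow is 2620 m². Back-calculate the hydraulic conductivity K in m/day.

Hydraulic gradient i = Δh / L = 1.44 / 2300 = 0.0006261.
From Q = K·A·i, K = Q / (A·i) = 0.351 / (2620 × 0.0006261) = 0.2140 m/day.

0.214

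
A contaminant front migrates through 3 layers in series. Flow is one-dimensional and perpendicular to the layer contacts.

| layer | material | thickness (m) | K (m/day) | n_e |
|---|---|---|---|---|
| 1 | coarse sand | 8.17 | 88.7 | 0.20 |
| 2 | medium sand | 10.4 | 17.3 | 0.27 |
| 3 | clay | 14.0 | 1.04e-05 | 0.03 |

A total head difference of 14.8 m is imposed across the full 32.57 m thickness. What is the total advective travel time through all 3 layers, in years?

1210

With flow normal to the layers, continuity requires the same specific discharge q through every layer.
Σ(b_i/K_i) = 8.17/88.7 + 10.4/17.3 + 14.0/1.04e-05 = 1.346e+06 d.
q = Δh / Σ(b_i/K_i) = 14.8 / 1.346e+06 = 1.099e-05 m/day.
In each layer the seepage velocity is v_i = q/n_i, so the layer transit time is t_i = b_i·n_i / q:
  layer 1 (coarse sand): t_1 = 8.17 × 0.20 / 1.099e-05 = 1.486e+05 d
  layer 2 (medium sand): t_2 = 10.4 × 0.27 / 1.099e-05 = 2.554e+05 d
  layer 3 (clay): t_3 = 14.0 × 0.03 / 1.099e-05 = 38202 d
Total t = Σ t_i = 4.422e+05 days = 1211 years.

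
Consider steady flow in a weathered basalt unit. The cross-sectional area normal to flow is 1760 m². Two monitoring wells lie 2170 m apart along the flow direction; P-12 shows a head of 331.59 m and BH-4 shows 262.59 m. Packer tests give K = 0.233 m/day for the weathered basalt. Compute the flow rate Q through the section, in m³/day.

13.0

Hydraulic gradient i = (331.59 − 262.59) / 2170 = 69 / 2170 = 0.03180.
Darcy's law: Q = K · A · i = 0.2330 × 1760 × 0.03180 = 13.04 m³/day.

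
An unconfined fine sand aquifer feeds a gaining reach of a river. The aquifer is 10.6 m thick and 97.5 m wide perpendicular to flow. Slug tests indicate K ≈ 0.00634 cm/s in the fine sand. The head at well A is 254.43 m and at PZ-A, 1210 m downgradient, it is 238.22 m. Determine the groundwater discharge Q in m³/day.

Convert K: 0.00634 cm/s × 864 = 5.478 m/day.
Cross-sectional area A = 97.5 × 10.6 = 1034 m².
Hydraulic gradient i = (254.43 − 238.22) / 1210 = 16.21 / 1210 = 0.01340.
Darcy's law: Q = K · A · i = 5.478 × 1034 × 0.01340 = 75.84 m³/day.

75.8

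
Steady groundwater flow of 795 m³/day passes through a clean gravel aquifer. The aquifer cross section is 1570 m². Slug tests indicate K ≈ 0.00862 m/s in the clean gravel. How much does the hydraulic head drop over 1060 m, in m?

Convert K: 0.00862 m/s × 86400 = 744.8 m/day.
From Q = K·A·i, i = Q / (K·A) = 795 / (744.8 × 1570) = 0.0006799.
Head loss Δh = i · L = 0.0006799 × 1060 = 0.7207 m.

0.721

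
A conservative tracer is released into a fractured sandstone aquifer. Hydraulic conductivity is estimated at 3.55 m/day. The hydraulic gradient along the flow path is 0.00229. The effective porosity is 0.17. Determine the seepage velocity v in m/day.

Hydraulic gradient i = 0.00229.
Darcy flux q = K · i = 3.550 × 0.002290 = 0.008129 m/day.
Seepage velocity v = q / n_e = 0.008129 / 0.17 = 0.04782 m/day.

0.0478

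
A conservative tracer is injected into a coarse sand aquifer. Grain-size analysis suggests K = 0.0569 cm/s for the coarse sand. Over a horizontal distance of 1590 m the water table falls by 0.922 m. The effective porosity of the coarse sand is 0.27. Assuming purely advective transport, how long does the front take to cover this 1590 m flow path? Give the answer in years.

41.2

Convert K: 0.0569 cm/s × 864 = 49.16 m/day.
Hydraulic gradient i = Δh / L = 0.922 / 1590 = 0.0005799.
Darcy flux q = K · i = 49.16 × 0.0005799 = 0.02851 m/day.
Seepage velocity v = q / n_e = 0.02851 / 0.27 = 0.1056 m/day.
Travel time t = L / v = 1590 / 0.1056 = 15059 days = 41.23 years.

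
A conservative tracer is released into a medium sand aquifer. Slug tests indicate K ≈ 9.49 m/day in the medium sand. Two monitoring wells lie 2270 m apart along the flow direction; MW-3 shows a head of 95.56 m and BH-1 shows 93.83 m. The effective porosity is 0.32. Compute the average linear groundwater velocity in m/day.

0.0226

Hydraulic gradient i = (95.56 − 93.83) / 2270 = 1.73 / 2270 = 0.0007621.
Darcy flux q = K · i = 9.490 × 0.0007621 = 0.007232 m/day.
Seepage velocity v = q / n_e = 0.007232 / 0.32 = 0.02260 m/day.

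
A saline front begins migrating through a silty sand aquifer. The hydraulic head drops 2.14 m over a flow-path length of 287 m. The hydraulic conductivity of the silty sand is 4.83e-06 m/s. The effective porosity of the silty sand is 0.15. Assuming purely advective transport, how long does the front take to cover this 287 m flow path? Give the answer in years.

37.9

Convert K: 4.83e-06 m/s × 86400 = 0.4173 m/day.
Hydraulic gradient i = Δh / L = 2.14 / 287 = 0.007456.
Darcy flux q = K · i = 0.4173 × 0.007456 = 0.003112 m/day.
Seepage velocity v = q / n_e = 0.003112 / 0.15 = 0.02074 m/day.
Travel time t = L / v = 287 / 0.02074 = 13835 days = 37.88 years.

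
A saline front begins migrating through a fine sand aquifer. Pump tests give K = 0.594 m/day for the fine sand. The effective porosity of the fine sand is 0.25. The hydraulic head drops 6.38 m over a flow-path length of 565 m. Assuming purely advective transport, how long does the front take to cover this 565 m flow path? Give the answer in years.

Hydraulic gradient i = Δh / L = 6.38 / 565 = 0.01129.
Darcy flux q = K · i = 0.5940 × 0.01129 = 0.006707 m/day.
Seepage velocity v = q / n_e = 0.006707 / 0.25 = 0.02683 m/day.
Travel time t = L / v = 565 / 0.02683 = 21059 days = 57.66 years.

57.7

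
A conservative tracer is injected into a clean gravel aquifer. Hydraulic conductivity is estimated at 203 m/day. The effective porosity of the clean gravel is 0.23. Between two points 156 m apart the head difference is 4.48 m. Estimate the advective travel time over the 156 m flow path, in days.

6.15

Hydraulic gradient i = Δh / L = 4.48 / 156 = 0.02872.
Darcy flux q = K · i = 203.0 × 0.02872 = 5.830 m/day.
Seepage velocity v = q / n_e = 5.830 / 0.23 = 25.35 m/day.
Travel time t = L / v = 156 / 25.35 = 6.155 days.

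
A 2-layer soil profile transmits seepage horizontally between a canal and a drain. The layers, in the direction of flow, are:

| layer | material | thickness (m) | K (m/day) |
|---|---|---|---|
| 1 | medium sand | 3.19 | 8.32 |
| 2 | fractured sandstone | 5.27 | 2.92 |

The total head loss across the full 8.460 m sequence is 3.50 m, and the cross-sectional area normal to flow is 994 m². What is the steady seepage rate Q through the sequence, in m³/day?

1590

Flow is perpendicular to layering, so the layers act in series and the equivalent K is the thickness-weighted harmonic mean.
Total thickness L = 3.19 + 5.27 = 8.460 m.
Σ(b_i/K_i) = 3.19/8.32 + 5.27/2.92 = 2.188 d.
K_eq = L / Σ(b_i/K_i) = 8.460 / 2.188 = 3.866 m/day.
Q = K_eq · A · (Δh/L) = 3.866 × 994 × (3.50/8.460) = 1590 m³/day.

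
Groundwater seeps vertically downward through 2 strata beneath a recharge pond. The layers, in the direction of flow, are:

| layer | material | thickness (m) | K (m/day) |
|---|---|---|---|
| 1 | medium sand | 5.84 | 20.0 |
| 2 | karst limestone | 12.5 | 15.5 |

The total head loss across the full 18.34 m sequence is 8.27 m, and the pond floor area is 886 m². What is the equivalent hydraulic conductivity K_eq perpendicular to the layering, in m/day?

Flow is perpendicular to layering, so the layers act in series and the equivalent K is the thickness-weighted harmonic mean.
Total thickness L = 5.84 + 12.5 = 18.34 m.
Σ(b_i/K_i) = 5.84/20.0 + 12.5/15.5 = 1.098 d.
K_eq = L / Σ(b_i/K_i) = 18.34 / 1.098 = 16.70 m/day.

16.7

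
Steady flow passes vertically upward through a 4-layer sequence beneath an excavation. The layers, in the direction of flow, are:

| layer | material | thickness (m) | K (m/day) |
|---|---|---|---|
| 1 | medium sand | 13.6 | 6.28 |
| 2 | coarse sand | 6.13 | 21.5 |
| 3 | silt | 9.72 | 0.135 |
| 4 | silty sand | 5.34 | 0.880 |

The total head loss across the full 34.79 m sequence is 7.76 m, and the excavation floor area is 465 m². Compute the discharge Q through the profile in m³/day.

44.8

Flow is perpendicular to layering, so the layers act in series and the equivalent K is the thickness-weighted harmonic mean.
Total thickness L = 13.6 + 6.13 + 9.72 + 5.34 = 34.79 m.
Σ(b_i/K_i) = 13.6/6.28 + 6.13/21.5 + 9.72/0.135 + 5.34/0.880 = 80.52 d.
K_eq = L / Σ(b_i/K_i) = 34.79 / 80.52 = 0.4321 m/day.
Q = K_eq · A · (Δh/L) = 0.4321 × 465 × (7.76/34.79) = 44.81 m³/day.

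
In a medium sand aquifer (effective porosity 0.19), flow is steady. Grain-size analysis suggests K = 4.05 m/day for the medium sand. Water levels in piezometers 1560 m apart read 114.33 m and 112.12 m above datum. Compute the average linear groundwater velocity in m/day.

0.0302

Hydraulic gradient i = (114.33 − 112.12) / 1560 = 2.21 / 1560 = 0.001417.
Darcy flux q = K · i = 4.050 × 0.001417 = 0.005737 m/day.
Seepage velocity v = q / n_e = 0.005737 / 0.19 = 0.03020 m/day.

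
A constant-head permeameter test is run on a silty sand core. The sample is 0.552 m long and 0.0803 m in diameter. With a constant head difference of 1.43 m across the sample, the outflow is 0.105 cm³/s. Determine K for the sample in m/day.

0.691

Cross-sectional area A = π·(d/2)² = π × (0.0803/2)² = 0.005064 m².
Convert discharge: 0.105 cm³/s = 1.050e-07 m³/s.
Darcy's law rearranged: K = Q·L / (A·Δh) = 1.050e-07 × 0.552 / (0.005064 × 1.43) = 8.003e-06 m/s = 0.6915 m/day.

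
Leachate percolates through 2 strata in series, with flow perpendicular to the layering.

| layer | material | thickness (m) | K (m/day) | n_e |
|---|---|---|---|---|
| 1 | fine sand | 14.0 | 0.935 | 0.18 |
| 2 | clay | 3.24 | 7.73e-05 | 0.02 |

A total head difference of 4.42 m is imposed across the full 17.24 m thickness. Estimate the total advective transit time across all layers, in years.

With flow normal to the layers, continuity requires the same specific discharge q through every layer.
Σ(b_i/K_i) = 14.0/0.935 + 3.24/7.73e-05 = 41930 d.
q = Δh / Σ(b_i/K_i) = 4.42 / 41930 = 0.0001054 m/day.
In each layer the seepage velocity is v_i = q/n_i, so the layer transit time is t_i = b_i·n_i / q:
  layer 1 (fine sand): t_1 = 14.0 × 0.18 / 0.0001054 = 23906 d
  layer 2 (clay): t_2 = 3.24 × 0.02 / 0.0001054 = 614.7 d
Total t = Σ t_i = 24520 days = 67.13 years.

67.1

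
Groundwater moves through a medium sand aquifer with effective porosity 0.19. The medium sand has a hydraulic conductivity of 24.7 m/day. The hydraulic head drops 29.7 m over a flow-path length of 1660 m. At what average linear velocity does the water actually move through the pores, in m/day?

2.33

Hydraulic gradient i = Δh / L = 29.7 / 1660 = 0.01789.
Darcy flux q = K · i = 24.70 × 0.01789 = 0.4419 m/day.
Seepage velocity v = q / n_e = 0.4419 / 0.19 = 2.326 m/day.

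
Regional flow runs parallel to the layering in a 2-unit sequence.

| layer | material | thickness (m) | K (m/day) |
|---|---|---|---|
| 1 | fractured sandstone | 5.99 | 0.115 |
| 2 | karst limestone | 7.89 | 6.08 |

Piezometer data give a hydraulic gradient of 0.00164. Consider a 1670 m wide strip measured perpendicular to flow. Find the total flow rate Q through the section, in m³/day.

133

Flow is parallel to layering, so each bed carries its own Darcy discharge and the transmissivities add.
Σ(K_i·b_i) = 0.115×5.99 + 6.08×7.89 = 48.66 m²/day.
Hydraulic gradient i = 0.00164.
Q = Σ(K_i·b_i) · W · i = 48.66 × 1670 × 0.001640 = 133.3 m³/day.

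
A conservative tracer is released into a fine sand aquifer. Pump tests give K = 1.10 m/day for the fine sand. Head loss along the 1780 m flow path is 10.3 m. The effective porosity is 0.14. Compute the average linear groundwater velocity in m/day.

0.0455

Hydraulic gradient i = Δh / L = 10.3 / 1780 = 0.005787.
Darcy flux q = K · i = 1.100 × 0.005787 = 0.006365 m/day.
Seepage velocity v = q / n_e = 0.006365 / 0.14 = 0.04547 m/day.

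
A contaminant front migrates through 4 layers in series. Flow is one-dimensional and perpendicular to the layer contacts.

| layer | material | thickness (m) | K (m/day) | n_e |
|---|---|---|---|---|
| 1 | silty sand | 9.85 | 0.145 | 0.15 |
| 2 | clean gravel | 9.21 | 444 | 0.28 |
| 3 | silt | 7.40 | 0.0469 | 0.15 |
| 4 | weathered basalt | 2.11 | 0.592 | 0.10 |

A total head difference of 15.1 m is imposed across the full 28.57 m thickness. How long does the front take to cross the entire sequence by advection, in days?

With flow normal to the layers, continuity requires the same specific discharge q through every layer.
Σ(b_i/K_i) = 9.85/0.145 + 9.21/444 + 7.40/0.0469 + 2.11/0.592 = 229.3 d.
q = Δh / Σ(b_i/K_i) = 15.1 / 229.3 = 0.06585 m/day.
In each layer the seepage velocity is v_i = q/n_i, so the layer transit time is t_i = b_i·n_i / q:
  layer 1 (silty sand): t_1 = 9.85 × 0.15 / 0.06585 = 22.44 d
  layer 2 (clean gravel): t_2 = 9.21 × 0.28 / 0.06585 = 39.16 d
  layer 3 (silt): t_3 = 7.40 × 0.15 / 0.06585 = 16.86 d
  layer 4 (weathered basalt): t_4 = 2.11 × 0.10 / 0.06585 = 3.204 d
Total t = Σ t_i = 81.66 days.

81.7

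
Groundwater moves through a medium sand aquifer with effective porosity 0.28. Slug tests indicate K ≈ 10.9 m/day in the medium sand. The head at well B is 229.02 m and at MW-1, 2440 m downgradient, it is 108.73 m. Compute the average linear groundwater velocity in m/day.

Hydraulic gradient i = (229.02 − 108.73) / 2440 = 120.29 / 2440 = 0.04930.
Darcy flux q = K · i = 10.90 × 0.04930 = 0.5374 m/day.
Seepage velocity v = q / n_e = 0.5374 / 0.28 = 1.919 m/day.

1.92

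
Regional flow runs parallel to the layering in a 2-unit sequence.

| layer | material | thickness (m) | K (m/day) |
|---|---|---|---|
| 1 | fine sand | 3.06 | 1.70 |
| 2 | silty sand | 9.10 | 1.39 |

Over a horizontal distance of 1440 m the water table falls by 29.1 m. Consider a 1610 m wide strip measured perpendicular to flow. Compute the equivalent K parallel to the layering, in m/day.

Flow is parallel to layering, so each bed carries its own Darcy discharge and the transmissivities add.
Σ(K_i·b_i) = 1.70×3.06 + 1.39×9.10 = 17.85 m²/day.
Total thickness b = 12.16 m, so K_eq = Σ(K_i·b_i)/b = 1.468 m/day.

1.47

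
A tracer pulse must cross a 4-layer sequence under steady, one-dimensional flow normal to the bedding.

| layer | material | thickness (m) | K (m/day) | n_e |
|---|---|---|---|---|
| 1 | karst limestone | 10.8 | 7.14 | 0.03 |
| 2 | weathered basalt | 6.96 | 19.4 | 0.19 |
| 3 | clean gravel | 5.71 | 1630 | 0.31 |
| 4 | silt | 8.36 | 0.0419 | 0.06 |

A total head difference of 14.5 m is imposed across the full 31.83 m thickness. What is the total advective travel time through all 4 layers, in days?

54.4

With flow normal to the layers, continuity requires the same specific discharge q through every layer.
Σ(b_i/K_i) = 10.8/7.14 + 6.96/19.4 + 5.71/1630 + 8.36/0.0419 = 201.4 d.
q = Δh / Σ(b_i/K_i) = 14.5 / 201.4 = 0.07200 m/day.
In each layer the seepage velocity is v_i = q/n_i, so the layer transit time is t_i = b_i·n_i / q:
  layer 1 (karst limestone): t_1 = 10.8 × 0.03 / 0.07200 = 4.500 d
  layer 2 (weathered basalt): t_2 = 6.96 × 0.19 / 0.07200 = 18.37 d
  layer 3 (clean gravel): t_3 = 5.71 × 0.31 / 0.07200 = 24.59 d
  layer 4 (silt): t_4 = 8.36 × 0.06 / 0.07200 = 6.967 d
Total t = Σ t_i = 54.42 days.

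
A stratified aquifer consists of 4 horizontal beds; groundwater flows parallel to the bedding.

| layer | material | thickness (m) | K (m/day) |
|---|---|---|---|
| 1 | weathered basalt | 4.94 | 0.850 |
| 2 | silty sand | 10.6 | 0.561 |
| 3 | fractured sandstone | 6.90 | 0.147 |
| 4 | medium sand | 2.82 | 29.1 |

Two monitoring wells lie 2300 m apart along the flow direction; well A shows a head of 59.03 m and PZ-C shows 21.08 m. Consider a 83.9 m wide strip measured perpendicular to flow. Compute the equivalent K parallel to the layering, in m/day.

3.69

Flow is parallel to layering, so each bed carries its own Darcy discharge and the transmissivities add.
Σ(K_i·b_i) = 0.850×4.94 + 0.561×10.6 + 0.147×6.90 + 29.1×2.82 = 93.22 m²/day.
Total thickness b = 25.26 m, so K_eq = Σ(K_i·b_i)/b = 3.690 m/day.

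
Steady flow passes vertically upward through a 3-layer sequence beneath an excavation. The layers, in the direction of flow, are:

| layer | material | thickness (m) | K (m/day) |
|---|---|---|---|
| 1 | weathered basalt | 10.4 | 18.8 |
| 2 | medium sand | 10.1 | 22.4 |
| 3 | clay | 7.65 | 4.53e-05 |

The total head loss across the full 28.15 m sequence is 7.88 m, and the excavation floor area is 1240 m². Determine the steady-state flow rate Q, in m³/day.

Flow is perpendicular to layering, so the layers act in series and the equivalent K is the thickness-weighted harmonic mean.
Total thickness L = 10.4 + 10.1 + 7.65 = 28.15 m.
Σ(b_i/K_i) = 10.4/18.8 + 10.1/22.4 + 7.65/4.53e-05 = 1.689e+05 d.
K_eq = L / Σ(b_i/K_i) = 28.15 / 1.689e+05 = 0.0001667 m/day.
Q = K_eq · A · (Δh/L) = 0.0001667 × 1240 × (7.88/28.15) = 0.05786 m³/day.

0.0579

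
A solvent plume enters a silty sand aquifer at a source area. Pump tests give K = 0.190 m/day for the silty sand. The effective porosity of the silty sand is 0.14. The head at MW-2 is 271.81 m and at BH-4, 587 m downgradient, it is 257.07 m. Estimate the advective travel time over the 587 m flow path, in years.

Hydraulic gradient i = (271.81 − 257.07) / 587 = 14.74 / 587 = 0.02511.
Darcy flux q = K · i = 0.1900 × 0.02511 = 0.004771 m/day.
Seepage velocity v = q / n_e = 0.004771 / 0.14 = 0.03408 m/day.
Travel time t = L / v = 587 / 0.03408 = 17225 days = 47.16 years.

47.2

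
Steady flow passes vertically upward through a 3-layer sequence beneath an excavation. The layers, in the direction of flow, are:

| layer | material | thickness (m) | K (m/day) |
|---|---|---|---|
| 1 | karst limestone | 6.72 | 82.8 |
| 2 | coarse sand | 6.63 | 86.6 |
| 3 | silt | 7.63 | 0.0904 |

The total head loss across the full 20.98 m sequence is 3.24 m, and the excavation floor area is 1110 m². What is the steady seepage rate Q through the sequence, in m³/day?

Flow is perpendicular to layering, so the layers act in series and the equivalent K is the thickness-weighted harmonic mean.
Total thickness L = 6.72 + 6.63 + 7.63 = 20.98 m.
Σ(b_i/K_i) = 6.72/82.8 + 6.63/86.6 + 7.63/0.0904 = 84.56 d.
K_eq = L / Σ(b_i/K_i) = 20.98 / 84.56 = 0.2481 m/day.
Q = K_eq · A · (Δh/L) = 0.2481 × 1110 × (3.24/20.98) = 42.53 m³/day.

42.5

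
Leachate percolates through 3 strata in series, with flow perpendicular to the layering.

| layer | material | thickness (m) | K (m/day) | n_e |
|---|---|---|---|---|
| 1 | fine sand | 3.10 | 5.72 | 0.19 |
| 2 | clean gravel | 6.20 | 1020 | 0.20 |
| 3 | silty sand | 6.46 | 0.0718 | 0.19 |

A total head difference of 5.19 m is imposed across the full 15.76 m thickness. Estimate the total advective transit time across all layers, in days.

53.3

With flow normal to the layers, continuity requires the same specific discharge q through every layer.
Σ(b_i/K_i) = 3.10/5.72 + 6.20/1020 + 6.46/0.0718 = 90.52 d.
q = Δh / Σ(b_i/K_i) = 5.19 / 90.52 = 0.05734 m/day.
In each layer the seepage velocity is v_i = q/n_i, so the layer transit time is t_i = b_i·n_i / q:
  layer 1 (fine sand): t_1 = 3.10 × 0.19 / 0.05734 = 10.27 d
  layer 2 (clean gravel): t_2 = 6.20 × 0.20 / 0.05734 = 21.63 d
  layer 3 (silty sand): t_3 = 6.46 × 0.19 / 0.05734 = 21.41 d
Total t = Σ t_i = 53.31 days.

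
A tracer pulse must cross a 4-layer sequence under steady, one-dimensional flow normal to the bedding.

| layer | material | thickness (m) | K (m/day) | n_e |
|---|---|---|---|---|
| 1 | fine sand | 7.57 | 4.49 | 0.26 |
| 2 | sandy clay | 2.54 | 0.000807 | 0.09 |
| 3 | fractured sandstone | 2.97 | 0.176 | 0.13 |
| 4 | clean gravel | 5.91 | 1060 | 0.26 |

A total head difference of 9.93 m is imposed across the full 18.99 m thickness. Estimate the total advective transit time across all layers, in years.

3.60

With flow normal to the layers, continuity requires the same specific discharge q through every layer.
Σ(b_i/K_i) = 7.57/4.49 + 2.54/0.000807 + 2.97/0.176 + 5.91/1060 = 3166 d.
q = Δh / Σ(b_i/K_i) = 9.93 / 3166 = 0.003136 m/day.
In each layer the seepage velocity is v_i = q/n_i, so the layer transit time is t_i = b_i·n_i / q:
  layer 1 (fine sand): t_1 = 7.57 × 0.26 / 0.003136 = 627.5 d
  layer 2 (sandy clay): t_2 = 2.54 × 0.09 / 0.003136 = 72.89 d
  layer 3 (fractured sandstone): t_3 = 2.97 × 0.13 / 0.003136 = 123.1 d
  layer 4 (clean gravel): t_4 = 5.91 × 0.26 / 0.003136 = 489.9 d
Total t = Σ t_i = 1313 days = 3.596 years.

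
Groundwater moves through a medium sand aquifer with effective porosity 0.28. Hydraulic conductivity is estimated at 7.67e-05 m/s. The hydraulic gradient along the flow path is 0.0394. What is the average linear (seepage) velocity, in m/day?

0.932

Convert K: 7.67e-05 m/s × 86400 = 6.627 m/day.
Hydraulic gradient i = 0.0394.
Darcy flux q = K · i = 6.627 × 0.03940 = 0.2611 m/day.
Seepage velocity v = q / n_e = 0.2611 / 0.28 = 0.9325 m/day.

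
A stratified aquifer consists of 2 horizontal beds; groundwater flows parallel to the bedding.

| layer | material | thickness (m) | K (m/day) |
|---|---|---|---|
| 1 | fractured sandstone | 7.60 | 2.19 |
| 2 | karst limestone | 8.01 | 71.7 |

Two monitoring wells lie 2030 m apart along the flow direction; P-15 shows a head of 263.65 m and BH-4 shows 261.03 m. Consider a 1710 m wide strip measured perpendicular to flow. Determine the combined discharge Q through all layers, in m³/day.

1300

Flow is parallel to layering, so each bed carries its own Darcy discharge and the transmissivities add.
Σ(K_i·b_i) = 2.19×7.60 + 71.7×8.01 = 591.0 m²/day.
Hydraulic gradient i = (263.65 − 261.03) / 2030 = 2.62 / 2030 = 0.001291.
Q = Σ(K_i·b_i) · W · i = 591.0 × 1710 × 0.001291 = 1304 m³/day.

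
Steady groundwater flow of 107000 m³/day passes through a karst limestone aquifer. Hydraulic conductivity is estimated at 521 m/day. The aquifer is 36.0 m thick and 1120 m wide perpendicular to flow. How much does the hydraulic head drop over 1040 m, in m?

Cross-sectional area A = 1120 × 36.0 = 40320 m².
From Q = K·A·i, i = Q / (K·A) = 107000 / (521.0 × 40320) = 0.005094.
Head loss Δh = i · L = 0.005094 × 1040 = 5.297 m.

5.30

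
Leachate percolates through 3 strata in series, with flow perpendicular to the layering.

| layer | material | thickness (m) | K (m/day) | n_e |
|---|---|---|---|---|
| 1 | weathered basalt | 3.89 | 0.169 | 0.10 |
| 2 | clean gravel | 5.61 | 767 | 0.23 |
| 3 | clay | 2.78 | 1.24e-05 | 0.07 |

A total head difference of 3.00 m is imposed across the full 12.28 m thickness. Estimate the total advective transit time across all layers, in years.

With flow normal to the layers, continuity requires the same specific discharge q through every layer.
Σ(b_i/K_i) = 3.89/0.169 + 5.61/767 + 2.78/1.24e-05 = 2.242e+05 d.
q = Δh / Σ(b_i/K_i) = 3.00 / 2.242e+05 = 1.338e-05 m/day.
In each layer the seepage velocity is v_i = q/n_i, so the layer transit time is t_i = b_i·n_i / q:
  layer 1 (weathered basalt): t_1 = 3.89 × 0.10 / 1.338e-05 = 29073 d
  layer 2 (clean gravel): t_2 = 5.61 × 0.23 / 1.338e-05 = 96436 d
  layer 3 (clay): t_3 = 2.78 × 0.07 / 1.338e-05 = 14544 d
Total t = Σ t_i = 1.401e+05 days = 383.4 years.

383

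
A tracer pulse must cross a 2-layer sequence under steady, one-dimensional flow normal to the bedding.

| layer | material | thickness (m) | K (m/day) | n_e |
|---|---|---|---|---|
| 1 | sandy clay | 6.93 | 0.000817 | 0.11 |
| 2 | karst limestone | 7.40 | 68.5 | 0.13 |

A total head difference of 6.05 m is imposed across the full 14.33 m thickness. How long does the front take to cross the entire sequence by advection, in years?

With flow normal to the layers, continuity requires the same specific discharge q through every layer.
Σ(b_i/K_i) = 6.93/0.000817 + 7.40/68.5 = 8482 d.
q = Δh / Σ(b_i/K_i) = 6.05 / 8482 = 0.0007132 m/day.
In each layer the seepage velocity is v_i = q/n_i, so the layer transit time is t_i = b_i·n_i / q:
  layer 1 (sandy clay): t_1 = 6.93 × 0.11 / 0.0007132 = 1069 d
  layer 2 (karst limestone): t_2 = 7.40 × 0.13 / 0.0007132 = 1349 d
Total t = Σ t_i = 2418 days = 6.619 years.

6.62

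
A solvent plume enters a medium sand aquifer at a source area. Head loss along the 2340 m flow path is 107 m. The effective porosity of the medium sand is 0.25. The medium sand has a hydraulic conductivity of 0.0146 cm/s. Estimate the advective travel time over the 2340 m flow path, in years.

2.78

Convert K: 0.0146 cm/s × 864 = 12.61 m/day.
Hydraulic gradient i = Δh / L = 107 / 2340 = 0.04573.
Darcy flux q = K · i = 12.61 × 0.04573 = 0.5768 m/day.
Seepage velocity v = q / n_e = 0.5768 / 0.25 = 2.307 m/day.
Travel time t = L / v = 2340 / 2.307 = 1014 days = 2.777 years.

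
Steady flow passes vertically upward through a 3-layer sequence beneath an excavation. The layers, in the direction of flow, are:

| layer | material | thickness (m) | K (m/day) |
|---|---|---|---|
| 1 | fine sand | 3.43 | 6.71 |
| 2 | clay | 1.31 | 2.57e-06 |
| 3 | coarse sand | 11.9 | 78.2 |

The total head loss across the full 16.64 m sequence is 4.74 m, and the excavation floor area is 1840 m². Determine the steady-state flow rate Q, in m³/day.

Flow is perpendicular to layering, so the layers act in series and the equivalent K is the thickness-weighted harmonic mean.
Total thickness L = 3.43 + 1.31 + 11.9 = 16.64 m.
Σ(b_i/K_i) = 3.43/6.71 + 1.31/2.57e-06 + 11.9/78.2 = 5.097e+05 d.
K_eq = L / Σ(b_i/K_i) = 16.64 / 5.097e+05 = 3.264e-05 m/day.
Q = K_eq · A · (Δh/L) = 3.264e-05 × 1840 × (4.74/16.64) = 0.01711 m³/day.

0.0171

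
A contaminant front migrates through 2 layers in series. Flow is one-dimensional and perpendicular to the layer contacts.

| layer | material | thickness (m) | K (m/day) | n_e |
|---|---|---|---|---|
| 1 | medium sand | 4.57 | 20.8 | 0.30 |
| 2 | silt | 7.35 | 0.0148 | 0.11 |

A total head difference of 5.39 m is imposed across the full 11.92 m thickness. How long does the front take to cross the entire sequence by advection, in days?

201

With flow normal to the layers, continuity requires the same specific discharge q through every layer.
Σ(b_i/K_i) = 4.57/20.8 + 7.35/0.0148 = 496.8 d.
q = Δh / Σ(b_i/K_i) = 5.39 / 496.8 = 0.01085 m/day.
In each layer the seepage velocity is v_i = q/n_i, so the layer transit time is t_i = b_i·n_i / q:
  layer 1 (medium sand): t_1 = 4.57 × 0.30 / 0.01085 = 126.4 d
  layer 2 (silt): t_2 = 7.35 × 0.11 / 0.01085 = 74.53 d
Total t = Σ t_i = 200.9 days.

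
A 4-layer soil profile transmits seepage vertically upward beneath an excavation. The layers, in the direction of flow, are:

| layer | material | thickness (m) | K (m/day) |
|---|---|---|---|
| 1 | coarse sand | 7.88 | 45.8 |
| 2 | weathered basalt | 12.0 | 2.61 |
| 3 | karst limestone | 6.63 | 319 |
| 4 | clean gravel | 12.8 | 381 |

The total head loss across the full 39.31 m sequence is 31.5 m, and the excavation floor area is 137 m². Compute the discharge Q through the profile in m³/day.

Flow is perpendicular to layering, so the layers act in series and the equivalent K is the thickness-weighted harmonic mean.
Total thickness L = 7.88 + 12.0 + 6.63 + 12.8 = 39.31 m.
Σ(b_i/K_i) = 7.88/45.8 + 12.0/2.61 + 6.63/319 + 12.8/381 = 4.824 d.
K_eq = L / Σ(b_i/K_i) = 39.31 / 4.824 = 8.149 m/day.
Q = K_eq · A · (Δh/L) = 8.149 × 137 × (31.5/39.31) = 894.6 m³/day.

895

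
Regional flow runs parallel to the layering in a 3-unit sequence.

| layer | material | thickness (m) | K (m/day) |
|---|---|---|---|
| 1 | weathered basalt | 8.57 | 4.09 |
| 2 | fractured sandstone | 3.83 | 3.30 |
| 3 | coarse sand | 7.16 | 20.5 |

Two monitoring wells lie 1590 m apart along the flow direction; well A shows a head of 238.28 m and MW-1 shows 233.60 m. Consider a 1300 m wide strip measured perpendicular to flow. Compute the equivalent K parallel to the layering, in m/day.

9.94

Flow is parallel to layering, so each bed carries its own Darcy discharge and the transmissivities add.
Σ(K_i·b_i) = 4.09×8.57 + 3.30×3.83 + 20.5×7.16 = 194.5 m²/day.
Total thickness b = 19.56 m, so K_eq = Σ(K_i·b_i)/b = 9.942 m/day.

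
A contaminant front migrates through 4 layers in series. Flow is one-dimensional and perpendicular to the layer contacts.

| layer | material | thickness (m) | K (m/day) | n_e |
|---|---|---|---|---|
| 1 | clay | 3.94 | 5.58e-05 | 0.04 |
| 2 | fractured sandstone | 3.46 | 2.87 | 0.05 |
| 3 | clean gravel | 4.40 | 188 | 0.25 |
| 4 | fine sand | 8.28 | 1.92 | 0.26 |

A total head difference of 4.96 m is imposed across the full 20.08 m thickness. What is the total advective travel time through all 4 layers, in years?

140

With flow normal to the layers, continuity requires the same specific discharge q through every layer.
Σ(b_i/K_i) = 3.94/5.58e-05 + 3.46/2.87 + 4.40/188 + 8.28/1.92 = 70615 d.
q = Δh / Σ(b_i/K_i) = 4.96 / 70615 = 7.024e-05 m/day.
In each layer the seepage velocity is v_i = q/n_i, so the layer transit time is t_i = b_i·n_i / q:
  layer 1 (clay): t_1 = 3.94 × 0.04 / 7.024e-05 = 2244 d
  layer 2 (fractured sandstone): t_2 = 3.46 × 0.05 / 7.024e-05 = 2463 d
  layer 3 (clean gravel): t_3 = 4.40 × 0.25 / 7.024e-05 = 15661 d
  layer 4 (fine sand): t_4 = 8.28 × 0.26 / 7.024e-05 = 30649 d
Total t = Σ t_i = 51016 days = 139.7 years.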